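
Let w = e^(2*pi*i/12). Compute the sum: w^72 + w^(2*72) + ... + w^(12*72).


Step 1: The sum sum_{j=1}^{n} w^(k*j) equals n if n | k, else 0.
Step 2: Here n = 12, k = 72
Step 3: Does n divide k? 12 | 72 -> True
Step 4: Sum = 12

12


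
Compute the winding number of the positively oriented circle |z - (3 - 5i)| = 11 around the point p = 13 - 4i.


Step 1: Center c = (3, -5), radius = 11
Step 2: |p - c|^2 = 10^2 + 1^2 = 101
Step 3: r^2 = 121
Step 4: |p-c| < r so winding number = 1

1


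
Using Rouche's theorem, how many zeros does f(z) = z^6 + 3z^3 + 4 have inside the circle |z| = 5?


Step 1: On |z| = 5 the three terms have sizes |z^6| = 5^6 = 15625, |3z^3| = 3*5^3 = 375, |4| = 4
Step 2: The dominant term is g(z) = z^6; let h(z) = 3z^3 + 4 so f = g + h
Step 3: On |z| = 5: |g| = 15625 and |h| <= 375 + 4 = 379
Step 4: Since 15625 > 379, |h| < |g| on |z| = 5, so by Rouche f has the same number of zeros as g inside |z| < 5
Step 5: g(z) = z^6 has 6 zeros (all at the origin) inside |z| < 5. Answer = 6

6


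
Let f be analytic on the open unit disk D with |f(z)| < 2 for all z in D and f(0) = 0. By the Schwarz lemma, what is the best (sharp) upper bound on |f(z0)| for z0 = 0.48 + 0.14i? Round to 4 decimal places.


Step 1: g = f/2 maps D -> D with g(0) = 0, so by the Schwarz lemma |g(z)| <= |z|, i.e. |f(z)| <= 2|z|; this is sharp (f(z) = 2z).
Step 2: |z0|^2 = 0.48^2 + 0.14^2 = 0.25
Step 3: |z0| = sqrt(0.25) = 0.5
Step 4: Best bound = 2 * |z0| = 2 * 0.5 = 1.0

1.0


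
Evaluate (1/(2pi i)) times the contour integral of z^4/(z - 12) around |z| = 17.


Step 1: f(z) = z^4, a = 12 is inside |z| = 17
Step 2: By Cauchy integral formula: (1/(2pi*i)) * integral = f(a)
Step 3: f(12) = 12^4 = 20736

20736


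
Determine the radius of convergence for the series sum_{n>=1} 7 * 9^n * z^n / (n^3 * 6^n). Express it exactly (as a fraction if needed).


Step 1: General term a_n = 7 * 9^n / (n^3 * 6^n)
Step 2: By the root test, |a_n|^(1/n) = 7^(1/n) * 9 / (n^(3/n) * 6) -> 9/6 as n -> infinity (since 7^(1/n) -> 1 and n^(3/n) -> 1)
Step 3: R = 1/lim|a_n|^(1/n) = 6/9 = 2/3

2/3


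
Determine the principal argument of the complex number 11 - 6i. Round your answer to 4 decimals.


Step 1: z = 11 - 6i
Step 2: arg(z) = atan2(-6, 11)
Step 3: arg(z) = -0.4993

-0.4993


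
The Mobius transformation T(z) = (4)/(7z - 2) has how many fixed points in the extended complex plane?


Step 1: Fixed points satisfy T(z) = z
Step 2: 7z^2 - 2z - 4 = 0
Step 3: Discriminant = (-2)^2 - 4*7*(-4) = 116
Step 4: Number of fixed points = 2

2


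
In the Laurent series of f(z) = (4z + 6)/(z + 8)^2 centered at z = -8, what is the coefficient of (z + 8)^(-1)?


Step 1: Write the numerator in powers of (z + 8): 4z + 6 = 4(z + 8) + (4*(-8) + 6) = 4(z + 8) - 26
Step 2: Divide by (z + 8)^2: f(z) = -26(z + 8)^(-2) + 4(z + 8)^(-1)
Step 3: This finite sum is the Laurent series of f about z = -8.
Step 4: Coefficient of (z + 8)^(-1) = coefficient of (z + 8) in the re-centred numerator = 4

4


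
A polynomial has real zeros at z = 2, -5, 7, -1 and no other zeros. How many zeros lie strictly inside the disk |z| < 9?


Step 1: Check each root:
  z = 2: |2| = 2 < 9
  z = -5: |-5| = 5 < 9
  z = 7: |7| = 7 < 9
  z = -1: |-1| = 1 < 9
Step 2: Count = 4

4


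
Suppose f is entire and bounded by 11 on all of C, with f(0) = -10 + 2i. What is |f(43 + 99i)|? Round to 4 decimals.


Step 1: By Liouville's theorem, a bounded entire function is constant.
Step 2: f(z) = f(0) = -10 + 2i for all z.
Step 3: |f(w)| = |-10 + 2i| = sqrt(100 + 4)
Step 4: = 10.198

10.198


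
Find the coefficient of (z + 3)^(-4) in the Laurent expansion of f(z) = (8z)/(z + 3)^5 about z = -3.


Step 1: Write the numerator in powers of (z + 3): 8z = 8(z + 3) + (8*(-3) + 0) = 8(z + 3) - 24
Step 2: Divide by (z + 3)^5: f(z) = -24(z + 3)^(-5) + 8(z + 3)^(-4)
Step 3: This finite sum is the Laurent series of f about z = -3.
Step 4: Coefficient of (z + 3)^(-4) = coefficient of (z + 3) in the re-centred numerator = 8

8


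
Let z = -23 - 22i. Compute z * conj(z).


Step 1: conj(z) = -23 + 22i
Step 2: z * conj(z) = (-23)^2 + (-22)^2
Step 3: = 529 + 484 = 1013

1013


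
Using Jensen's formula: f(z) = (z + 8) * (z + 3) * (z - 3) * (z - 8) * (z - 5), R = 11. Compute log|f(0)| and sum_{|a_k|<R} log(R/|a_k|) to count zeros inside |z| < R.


Jensen's formula: (1/2pi)*integral log|f(Re^it)|dt = log|f(0)| + sum_{|a_k|<R} log(R/|a_k|)
Step 1: f(0) = 8 * 3 * (-3) * (-8) * (-5) = -2880
Step 2: log|f(0)| = log|-8| + log|-3| + log|3| + log|8| + log|5| = 7.9655
Step 3: Zeros inside |z| < 11: -8, -3, 3, 8, 5
Step 4: Jensen sum = log(11/8) + log(11/3) + log(11/3) + log(11/8) + log(11/5) = 4.0239
Step 5: n(R) = number of terms in the Jensen sum = count of zeros inside |z| < 11 = 5

5


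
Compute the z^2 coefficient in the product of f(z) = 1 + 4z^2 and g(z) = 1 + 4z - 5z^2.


Step 1: z^2 term in f*g comes from: (1)*(-5z^2) + (0)*(4z) + (4z^2)*(1)
Step 2: = -5 + 0 + 4
Step 3: = -1

-1


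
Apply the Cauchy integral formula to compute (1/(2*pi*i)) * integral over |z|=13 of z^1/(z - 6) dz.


Step 1: f(z) = z^1, a = 6 is inside |z| = 13
Step 2: By Cauchy integral formula: (1/(2pi*i)) * integral = f(a)
Step 3: f(6) = 6^1 = 6

6


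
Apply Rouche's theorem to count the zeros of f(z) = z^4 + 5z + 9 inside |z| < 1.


Step 1: On |z| = 1 the three terms have sizes |z^4| = 1^4 = 1, |5z| = 5*1 = 5, |9| = 9
Step 2: The dominant term is g(z) = 9; let h(z) = z^4 + 5z so f = g + h
Step 3: On |z| = 1: |g| = 9 and |h| <= 1 + 5 = 6
Step 4: Since 9 > 6, |h| < |g| on |z| = 1, so by Rouche f has the same number of zeros as g inside |z| < 1
Step 5: g(z) = 9 is a nonzero constant with no zeros inside |z| < 1. Answer = 0

0


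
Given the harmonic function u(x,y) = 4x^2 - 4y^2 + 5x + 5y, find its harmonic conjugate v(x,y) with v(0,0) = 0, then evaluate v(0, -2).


Step 1: v_x = -u_y = 8y - 5
Step 2: v_y = u_x = 8x + 5
Step 3: v = 8xy - 5x + 5y + C
Step 4: v(0,0) = 0 => C = 0
Step 5: v(0, -2) = -10

-10


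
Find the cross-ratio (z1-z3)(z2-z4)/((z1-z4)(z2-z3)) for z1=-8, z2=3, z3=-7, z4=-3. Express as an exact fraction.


Step 1: (z1-z3)(z2-z4) = (-1) * 6 = -6
Step 2: (z1-z4)(z2-z3) = (-5) * 10 = -50
Step 3: Cross-ratio = 6/50 = 3/25

3/25


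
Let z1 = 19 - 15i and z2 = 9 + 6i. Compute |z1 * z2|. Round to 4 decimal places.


Step 1: |z1| = sqrt(19^2 + (-15)^2) = sqrt(586)
Step 2: |z2| = sqrt(9^2 + 6^2) = sqrt(117)
Step 3: |z1*z2| = |z1|*|z2| = sqrt(586) * sqrt(117) = sqrt(586 * 117) = sqrt(68562)
Step 4: = 261.8435

261.8435


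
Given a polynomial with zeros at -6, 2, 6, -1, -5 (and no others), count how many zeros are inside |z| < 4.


Step 1: Check each root:
  z = -6: |-6| = 6 >= 4
  z = 2: |2| = 2 < 4
  z = 6: |6| = 6 >= 4
  z = -1: |-1| = 1 < 4
  z = -5: |-5| = 5 >= 4
Step 2: Count = 2

2


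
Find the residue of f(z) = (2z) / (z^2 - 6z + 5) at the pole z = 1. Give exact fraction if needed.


Step 1: Q(z) = z^2 - 6z + 5 = (z - 1)(z - 5)
Step 2: Q'(z) = 2z - 6
Step 3: Q'(1) = -4, P(1) = 2
Step 4: Res = P(1)/Q'(1) = 2/(-4) = -1/2

-1/2


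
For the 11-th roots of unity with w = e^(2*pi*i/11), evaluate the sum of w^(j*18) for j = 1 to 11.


Step 1: The sum sum_{j=1}^{n} w^(k*j) equals n if n | k, else 0.
Step 2: Here n = 11, k = 18
Step 3: Does n divide k? 11 | 18 -> False
Step 4: Sum = 0

0


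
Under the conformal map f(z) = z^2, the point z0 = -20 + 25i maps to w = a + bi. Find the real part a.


Step 1: z0 = -20 + 25i
Step 2: z0^2 = (-20)^2 - 25^2 - 1000i
Step 3: real part = 400 - 625 = -225

-225


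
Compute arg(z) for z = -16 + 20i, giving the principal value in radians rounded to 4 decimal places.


Step 1: z = -16 + 20i
Step 2: arg(z) = atan2(20, -16)
Step 3: arg(z) = 2.2455

2.2455


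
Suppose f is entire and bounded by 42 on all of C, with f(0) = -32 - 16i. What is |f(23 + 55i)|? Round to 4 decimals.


Step 1: By Liouville's theorem, a bounded entire function is constant.
Step 2: f(z) = f(0) = -32 - 16i for all z.
Step 3: |f(w)| = |-32 - 16i| = sqrt(1024 + 256)
Step 4: = 35.7771

35.7771


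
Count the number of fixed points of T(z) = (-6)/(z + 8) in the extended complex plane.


Step 1: Fixed points satisfy T(z) = z
Step 2: z^2 + 8z + 6 = 0
Step 3: Discriminant = 8^2 - 4*1*6 = 40
Step 4: Number of fixed points = 2

2


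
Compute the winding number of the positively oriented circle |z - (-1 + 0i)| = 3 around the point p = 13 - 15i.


Step 1: Center c = (-1, 0), radius = 3
Step 2: |p - c|^2 = 14^2 + (-15)^2 = 421
Step 3: r^2 = 9
Step 4: |p-c| > r so winding number = 0

0


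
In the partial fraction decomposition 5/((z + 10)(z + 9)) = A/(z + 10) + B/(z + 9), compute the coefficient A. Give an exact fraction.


Step 1: Multiply both sides by (z + 10) and set z = -10
Step 2: A = 5 / (-10 + 9)
Step 3: A = 5 / (-1)
Step 4: A = -5

-5


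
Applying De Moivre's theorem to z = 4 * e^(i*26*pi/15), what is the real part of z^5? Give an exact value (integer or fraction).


Step 1: By De Moivre's theorem, z^5 = 4^5 * e^(i*5*26*pi/15) = 1024 * (cos(26*pi/3) + i*sin(26*pi/3))
Step 2: |z|^5 = 4^5 = 1024
Step 3: Reduce the angle mod 2*pi: 26*pi/3 - 8*pi = 2*pi/3
Step 4: cos(2*pi/3) = -1/2
Step 5: Re(z^5) = 1024 * (-1/2) = -512

-512


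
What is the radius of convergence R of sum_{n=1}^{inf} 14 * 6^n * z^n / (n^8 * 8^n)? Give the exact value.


Step 1: General term a_n = 14 * 6^n / (n^8 * 8^n)
Step 2: By the root test, |a_n|^(1/n) = 14^(1/n) * 6 / (n^(8/n) * 8) -> 6/8 as n -> infinity (since 14^(1/n) -> 1 and n^(8/n) -> 1)
Step 3: R = 1/lim|a_n|^(1/n) = 8/6 = 4/3

4/3


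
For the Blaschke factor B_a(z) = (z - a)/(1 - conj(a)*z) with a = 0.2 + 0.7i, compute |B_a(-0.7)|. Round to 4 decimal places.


Step 1: Numerator z0 - a = -0.7 - (0.2 + 0.7i) = -0.9 - 0.7i
Step 2: Denominator 1 - conj(a)*z0 = 1 - (0.2 - 0.7i)*(-0.7) = 1.14 - 0.49i
Step 3: |z0 - a|^2 = (-0.9)^2 + (-0.7)^2 = 1.3; |1 - conj(a)*z0|^2 = 1.14^2 + (-0.49)^2 = 1.5397
Step 4: |B_a(-0.7)| = sqrt(1.3 / 1.5397) = sqrt(0.84432)
Step 5: = 0.9189

0.9189


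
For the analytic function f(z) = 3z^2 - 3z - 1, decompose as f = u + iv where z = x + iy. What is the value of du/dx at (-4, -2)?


Step 1: f(z) = 3(x+iy)^2 - 3(x+iy) - 1
Step 2: u = 3(x^2 - y^2) - 3x - 1
Step 3: u_x = 6x - 3
Step 4: At (-4, -2): u_x = -24 - 3 = -27

-27


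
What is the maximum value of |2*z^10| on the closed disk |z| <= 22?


Step 1: On |z| = 22, |f(z)| = 2 * |z|^10 = 2 * 22^10
Step 2: By maximum modulus principle, maximum is on boundary.
Step 3: Maximum = 2 * 26559922791424 = 53119845582848

53119845582848


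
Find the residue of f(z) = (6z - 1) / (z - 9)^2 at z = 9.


Step 1: Pole of order 2 at z = 9
Step 2: Res = lim d/dz [(z - 9)^2 * f(z)] as z -> 9
Step 3: (z - 9)^2 * f(z) = 6z - 1
Step 4: d/dz[6z - 1] = 6

6


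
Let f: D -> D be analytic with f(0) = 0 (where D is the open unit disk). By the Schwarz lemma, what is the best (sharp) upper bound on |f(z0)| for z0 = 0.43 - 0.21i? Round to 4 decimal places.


Step 1: Schwarz lemma: if f: D -> D is analytic with f(0) = 0, then |f(z)| <= |z| for all z in D, and this is sharp (f(z) = z).
Step 2: |z0|^2 = 0.43^2 + (-0.21)^2 = 0.229
Step 3: |z0| = sqrt(0.229) = 0.478539
Step 4: Best bound = |z0| = 0.4785

0.4785


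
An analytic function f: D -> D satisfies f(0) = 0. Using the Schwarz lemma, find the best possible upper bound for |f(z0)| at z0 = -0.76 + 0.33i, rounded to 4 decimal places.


Step 1: Schwarz lemma: if f: D -> D is analytic with f(0) = 0, then |f(z)| <= |z| for all z in D, and this is sharp (f(z) = z).
Step 2: |z0|^2 = (-0.76)^2 + 0.33^2 = 0.6865
Step 3: |z0| = sqrt(0.6865) = 0.828553
Step 4: Best bound = |z0| = 0.8286

0.8286


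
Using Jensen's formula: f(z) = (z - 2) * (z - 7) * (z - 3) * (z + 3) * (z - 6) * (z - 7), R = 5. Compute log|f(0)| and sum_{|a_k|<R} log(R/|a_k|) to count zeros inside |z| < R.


Jensen's formula: (1/2pi)*integral log|f(Re^it)|dt = log|f(0)| + sum_{|a_k|<R} log(R/|a_k|)
Step 1: f(0) = (-2) * (-7) * (-3) * 3 * (-6) * (-7) = -5292
Step 2: log|f(0)| = log|2| + log|7| + log|3| + log|-3| + log|6| + log|7| = 8.574
Step 3: Zeros inside |z| < 5: 2, 3, -3
Step 4: Jensen sum = log(5/2) + log(5/3) + log(5/3) = 1.9379
Step 5: n(R) = number of terms in the Jensen sum = count of zeros inside |z| < 5 = 3

3


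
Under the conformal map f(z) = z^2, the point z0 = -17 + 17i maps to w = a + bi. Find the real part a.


Step 1: z0 = -17 + 17i
Step 2: z0^2 = (-17)^2 - 17^2 - 578i
Step 3: real part = 289 - 289 = 0

0


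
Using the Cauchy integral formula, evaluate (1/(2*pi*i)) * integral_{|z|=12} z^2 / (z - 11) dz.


Step 1: f(z) = z^2, a = 11 is inside |z| = 12
Step 2: By Cauchy integral formula: (1/(2pi*i)) * integral = f(a)
Step 3: f(11) = 11^2 = 121

121


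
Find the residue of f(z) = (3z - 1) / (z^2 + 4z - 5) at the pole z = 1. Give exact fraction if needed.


Step 1: Q(z) = z^2 + 4z - 5 = (z - 1)(z + 5)
Step 2: Q'(z) = 2z + 4
Step 3: Q'(1) = 6, P(1) = 2
Step 4: Res = P(1)/Q'(1) = 2/6 = 1/3

1/3


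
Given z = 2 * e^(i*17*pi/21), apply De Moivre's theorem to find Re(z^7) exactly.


Step 1: By De Moivre's theorem, z^7 = 2^7 * e^(i*7*17*pi/21) = 128 * (cos(17*pi/3) + i*sin(17*pi/3))
Step 2: |z|^7 = 2^7 = 128
Step 3: Reduce the angle mod 2*pi: 17*pi/3 - 4*pi = 5*pi/3
Step 4: cos(5*pi/3) = 1/2
Step 5: Re(z^7) = 128 * 1/2 = 64

64


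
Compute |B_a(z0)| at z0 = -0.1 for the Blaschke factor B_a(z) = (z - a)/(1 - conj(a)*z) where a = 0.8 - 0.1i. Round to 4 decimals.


Step 1: Numerator z0 - a = -0.1 - (0.8 - 0.1i) = -0.9 + 0.1i
Step 2: Denominator 1 - conj(a)*z0 = 1 - (0.8 + 0.1i)*(-0.1) = 1.08 + 0.01i
Step 3: |z0 - a|^2 = (-0.9)^2 + 0.1^2 = 0.82; |1 - conj(a)*z0|^2 = 1.08^2 + 0.01^2 = 1.1665
Step 4: |B_a(-0.1)| = sqrt(0.82 / 1.1665) = sqrt(0.702958)
Step 5: = 0.8384

0.8384


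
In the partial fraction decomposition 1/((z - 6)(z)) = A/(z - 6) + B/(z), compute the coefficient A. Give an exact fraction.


Step 1: Multiply both sides by (z - 6) and set z = 6
Step 2: A = 1 / (6 - 0)
Step 3: A = 1 / 6
Step 4: A = 1/6

1/6


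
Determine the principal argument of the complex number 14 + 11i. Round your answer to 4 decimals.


Step 1: z = 14 + 11i
Step 2: arg(z) = atan2(11, 14)
Step 3: arg(z) = 0.666

0.666


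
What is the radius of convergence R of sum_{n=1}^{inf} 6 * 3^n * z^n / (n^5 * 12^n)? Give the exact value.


Step 1: General term a_n = 6 * 3^n / (n^5 * 12^n)
Step 2: By the root test, |a_n|^(1/n) = 6^(1/n) * 3 / (n^(5/n) * 12) -> 3/12 as n -> infinity (since 6^(1/n) -> 1 and n^(5/n) -> 1)
Step 3: R = 1/lim|a_n|^(1/n) = 12/3 = 4

4


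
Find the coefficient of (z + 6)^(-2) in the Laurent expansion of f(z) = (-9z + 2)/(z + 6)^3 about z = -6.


Step 1: Write the numerator in powers of (z + 6): -9z + 2 = -9(z + 6) + (-9*(-6) + 2) = -9(z + 6) + 56
Step 2: Divide by (z + 6)^3: f(z) = 56(z + 6)^(-3) - 9(z + 6)^(-2)
Step 3: This finite sum is the Laurent series of f about z = -6.
Step 4: Coefficient of (z + 6)^(-2) = coefficient of (z + 6) in the re-centred numerator = -9

-9


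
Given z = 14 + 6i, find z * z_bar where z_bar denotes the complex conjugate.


Step 1: conj(z) = 14 - 6i
Step 2: z * conj(z) = 14^2 + 6^2
Step 3: = 196 + 36 = 232

232


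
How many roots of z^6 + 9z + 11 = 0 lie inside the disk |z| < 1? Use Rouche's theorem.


Step 1: On |z| = 1 the three terms have sizes |z^6| = 1^6 = 1, |9z| = 9*1 = 9, |11| = 11
Step 2: The dominant term is g(z) = 11; let h(z) = z^6 + 9z so f = g + h
Step 3: On |z| = 1: |g| = 11 and |h| <= 1 + 9 = 10
Step 4: Since 11 > 10, |h| < |g| on |z| = 1, so by Rouche f has the same number of zeros as g inside |z| < 1
Step 5: g(z) = 11 is a nonzero constant with no zeros inside |z| < 1. Answer = 0

0


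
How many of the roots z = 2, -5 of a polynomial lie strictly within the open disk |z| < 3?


Step 1: Check each root:
  z = 2: |2| = 2 < 3
  z = -5: |-5| = 5 >= 3
Step 2: Count = 1

1


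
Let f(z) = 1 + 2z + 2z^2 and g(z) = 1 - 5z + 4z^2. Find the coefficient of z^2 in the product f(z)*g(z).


Step 1: z^2 term in f*g comes from: (1)*(4z^2) + (2z)*(-5z) + (2z^2)*(1)
Step 2: = 4 - 10 + 2
Step 3: = -4

-4


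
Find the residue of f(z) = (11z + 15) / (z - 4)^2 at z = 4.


Step 1: Pole of order 2 at z = 4
Step 2: Res = lim d/dz [(z - 4)^2 * f(z)] as z -> 4
Step 3: (z - 4)^2 * f(z) = 11z + 15
Step 4: d/dz[11z + 15] = 11

11


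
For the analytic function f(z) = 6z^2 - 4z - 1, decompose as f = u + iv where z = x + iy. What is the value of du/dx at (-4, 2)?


Step 1: f(z) = 6(x+iy)^2 - 4(x+iy) - 1
Step 2: u = 6(x^2 - y^2) - 4x - 1
Step 3: u_x = 12x - 4
Step 4: At (-4, 2): u_x = -48 - 4 = -52

-52


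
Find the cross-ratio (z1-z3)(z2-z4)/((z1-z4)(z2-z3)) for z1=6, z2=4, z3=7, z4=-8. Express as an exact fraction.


Step 1: (z1-z3)(z2-z4) = (-1) * 12 = -12
Step 2: (z1-z4)(z2-z3) = 14 * (-3) = -42
Step 3: Cross-ratio = 12/42 = 2/7

2/7


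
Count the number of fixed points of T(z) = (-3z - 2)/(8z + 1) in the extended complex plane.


Step 1: Fixed points satisfy T(z) = z
Step 2: 8z^2 + 4z + 2 = 0
Step 3: Discriminant = 4^2 - 4*8*2 = -48
Step 4: Number of fixed points = 2

2


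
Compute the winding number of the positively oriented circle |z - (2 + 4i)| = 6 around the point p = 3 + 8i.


Step 1: Center c = (2, 4), radius = 6
Step 2: |p - c|^2 = 1^2 + 4^2 = 17
Step 3: r^2 = 36
Step 4: |p-c| < r so winding number = 1

1


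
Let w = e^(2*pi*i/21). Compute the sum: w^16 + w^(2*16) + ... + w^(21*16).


Step 1: The sum sum_{j=1}^{n} w^(k*j) equals n if n | k, else 0.
Step 2: Here n = 21, k = 16
Step 3: Does n divide k? 21 | 16 -> False
Step 4: Sum = 0

0


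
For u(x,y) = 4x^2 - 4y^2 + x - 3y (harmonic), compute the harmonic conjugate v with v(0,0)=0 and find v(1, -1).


Step 1: v_x = -u_y = 8y + 3
Step 2: v_y = u_x = 8x + 1
Step 3: v = 8xy + 3x + y + C
Step 4: v(0,0) = 0 => C = 0
Step 5: v(1, -1) = -6

-6


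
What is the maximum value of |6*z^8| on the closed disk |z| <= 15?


Step 1: On |z| = 15, |f(z)| = 6 * |z|^8 = 6 * 15^8
Step 2: By maximum modulus principle, maximum is on boundary.
Step 3: Maximum = 6 * 2562890625 = 15377343750

15377343750


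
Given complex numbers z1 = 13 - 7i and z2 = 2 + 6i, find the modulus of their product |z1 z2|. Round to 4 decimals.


Step 1: |z1| = sqrt(13^2 + (-7)^2) = sqrt(218)
Step 2: |z2| = sqrt(2^2 + 6^2) = sqrt(40)
Step 3: |z1*z2| = |z1|*|z2| = sqrt(218) * sqrt(40) = sqrt(218 * 40) = sqrt(8720)
Step 4: = 93.3809

93.3809


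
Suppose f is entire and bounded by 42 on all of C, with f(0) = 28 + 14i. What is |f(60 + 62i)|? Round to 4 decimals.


Step 1: By Liouville's theorem, a bounded entire function is constant.
Step 2: f(z) = f(0) = 28 + 14i for all z.
Step 3: |f(w)| = |28 + 14i| = sqrt(784 + 196)
Step 4: = 31.305

31.305


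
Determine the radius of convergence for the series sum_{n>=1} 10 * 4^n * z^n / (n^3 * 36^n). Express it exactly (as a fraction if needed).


Step 1: General term a_n = 10 * 4^n / (n^3 * 36^n)
Step 2: By the root test, |a_n|^(1/n) = 10^(1/n) * 4 / (n^(3/n) * 36) -> 4/36 as n -> infinity (since 10^(1/n) -> 1 and n^(3/n) -> 1)
Step 3: R = 1/lim|a_n|^(1/n) = 36/4 = 9

9


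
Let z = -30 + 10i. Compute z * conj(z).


Step 1: conj(z) = -30 - 10i
Step 2: z * conj(z) = (-30)^2 + 10^2
Step 3: = 900 + 100 = 1000

1000


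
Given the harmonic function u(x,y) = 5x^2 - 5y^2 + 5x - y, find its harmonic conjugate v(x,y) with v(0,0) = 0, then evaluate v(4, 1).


Step 1: v_x = -u_y = 10y + 1
Step 2: v_y = u_x = 10x + 5
Step 3: v = 10xy + x + 5y + C
Step 4: v(0,0) = 0 => C = 0
Step 5: v(4, 1) = 49

49


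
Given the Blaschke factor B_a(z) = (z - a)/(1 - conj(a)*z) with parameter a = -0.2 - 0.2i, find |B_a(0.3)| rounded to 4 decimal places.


Step 1: Numerator z0 - a = 0.3 - (-0.2 - 0.2i) = 0.5 + 0.2i
Step 2: Denominator 1 - conj(a)*z0 = 1 - (-0.2 + 0.2i)*0.3 = 1.06 - 0.06i
Step 3: |z0 - a|^2 = 0.5^2 + 0.2^2 = 0.29; |1 - conj(a)*z0|^2 = 1.06^2 + (-0.06)^2 = 1.1272
Step 4: |B_a(0.3)| = sqrt(0.29 / 1.1272) = sqrt(0.257275)
Step 5: = 0.5072

0.5072


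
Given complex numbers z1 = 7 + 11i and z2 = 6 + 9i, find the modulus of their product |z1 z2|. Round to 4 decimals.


Step 1: |z1| = sqrt(7^2 + 11^2) = sqrt(170)
Step 2: |z2| = sqrt(6^2 + 9^2) = sqrt(117)
Step 3: |z1*z2| = |z1|*|z2| = sqrt(170) * sqrt(117) = sqrt(170 * 117) = sqrt(19890)
Step 4: = 141.0319

141.0319


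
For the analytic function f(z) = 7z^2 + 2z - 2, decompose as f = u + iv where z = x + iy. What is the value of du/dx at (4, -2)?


Step 1: f(z) = 7(x+iy)^2 + 2(x+iy) - 2
Step 2: u = 7(x^2 - y^2) + 2x - 2
Step 3: u_x = 14x + 2
Step 4: At (4, -2): u_x = 56 + 2 = 58

58


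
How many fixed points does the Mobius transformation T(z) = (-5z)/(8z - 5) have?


Step 1: Fixed points satisfy T(z) = z
Step 2: 8z^2 = 0
Step 3: Discriminant = 0^2 - 4*8*0 = 0
Step 4: Number of fixed points = 1

1


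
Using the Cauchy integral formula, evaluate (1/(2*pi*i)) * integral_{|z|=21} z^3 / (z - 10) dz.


Step 1: f(z) = z^3, a = 10 is inside |z| = 21
Step 2: By Cauchy integral formula: (1/(2pi*i)) * integral = f(a)
Step 3: f(10) = 10^3 = 1000

1000


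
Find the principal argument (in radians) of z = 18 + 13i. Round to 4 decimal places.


Step 1: z = 18 + 13i
Step 2: arg(z) = atan2(13, 18)
Step 3: arg(z) = 0.6255

0.6255


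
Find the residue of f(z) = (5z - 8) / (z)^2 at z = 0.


Step 1: Pole of order 2 at z = 0
Step 2: Res = lim d/dz [(z)^2 * f(z)] as z -> 0
Step 3: (z)^2 * f(z) = 5z - 8
Step 4: d/dz[5z - 8] = 5

5


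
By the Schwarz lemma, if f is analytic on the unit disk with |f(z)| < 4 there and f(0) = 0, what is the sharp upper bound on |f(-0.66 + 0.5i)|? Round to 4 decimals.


Step 1: g = f/4 maps D -> D with g(0) = 0, so by the Schwarz lemma |g(z)| <= |z|, i.e. |f(z)| <= 4|z|; this is sharp (f(z) = 4z).
Step 2: |z0|^2 = (-0.66)^2 + 0.5^2 = 0.6856
Step 3: |z0| = sqrt(0.6856) = 0.82801
Step 4: Best bound = 4 * |z0| = 4 * 0.82801 = 3.312

3.312


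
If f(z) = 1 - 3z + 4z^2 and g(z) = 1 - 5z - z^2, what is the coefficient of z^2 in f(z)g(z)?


Step 1: z^2 term in f*g comes from: (1)*(-z^2) + (-3z)*(-5z) + (4z^2)*(1)
Step 2: = -1 + 15 + 4
Step 3: = 18

18


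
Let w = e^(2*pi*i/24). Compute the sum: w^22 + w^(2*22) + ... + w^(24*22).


Step 1: The sum sum_{j=1}^{n} w^(k*j) equals n if n | k, else 0.
Step 2: Here n = 24, k = 22
Step 3: Does n divide k? 24 | 22 -> False
Step 4: Sum = 0

0


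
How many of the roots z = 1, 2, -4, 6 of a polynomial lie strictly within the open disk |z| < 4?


Step 1: Check each root:
  z = 1: |1| = 1 < 4
  z = 2: |2| = 2 < 4
  z = -4: |-4| = 4 >= 4
  z = 6: |6| = 6 >= 4
Step 2: Count = 2

2


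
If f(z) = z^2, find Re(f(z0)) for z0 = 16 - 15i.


Step 1: z0 = 16 - 15i
Step 2: z0^2 = 16^2 - (-15)^2 - 480i
Step 3: real part = 256 - 225 = 31

31


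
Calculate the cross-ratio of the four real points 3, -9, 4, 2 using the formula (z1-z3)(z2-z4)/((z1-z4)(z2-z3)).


Step 1: (z1-z3)(z2-z4) = (-1) * (-11) = 11
Step 2: (z1-z4)(z2-z3) = 1 * (-13) = -13
Step 3: Cross-ratio = -11/13 = -11/13

-11/13


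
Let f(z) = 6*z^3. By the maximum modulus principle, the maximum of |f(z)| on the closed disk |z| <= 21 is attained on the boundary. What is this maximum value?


Step 1: On |z| = 21, |f(z)| = 6 * |z|^3 = 6 * 21^3
Step 2: By maximum modulus principle, maximum is on boundary.
Step 3: Maximum = 6 * 9261 = 55566

55566


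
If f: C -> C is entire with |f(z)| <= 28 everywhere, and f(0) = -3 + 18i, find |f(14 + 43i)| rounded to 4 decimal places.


Step 1: By Liouville's theorem, a bounded entire function is constant.
Step 2: f(z) = f(0) = -3 + 18i for all z.
Step 3: |f(w)| = |-3 + 18i| = sqrt(9 + 324)
Step 4: = 18.2483

18.2483


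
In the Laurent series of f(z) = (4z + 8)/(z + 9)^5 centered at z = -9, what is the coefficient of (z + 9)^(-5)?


Step 1: Write the numerator in powers of (z + 9): 4z + 8 = 4(z + 9) + (4*(-9) + 8) = 4(z + 9) - 28
Step 2: Divide by (z + 9)^5: f(z) = -28(z + 9)^(-5) + 4(z + 9)^(-4)
Step 3: This finite sum is the Laurent series of f about z = -9.
Step 4: Coefficient of (z + 9)^(-5) = 4*(-9) + 8 = -28

-28


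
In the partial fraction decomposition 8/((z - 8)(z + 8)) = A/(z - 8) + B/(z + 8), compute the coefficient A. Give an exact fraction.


Step 1: Multiply both sides by (z - 8) and set z = 8
Step 2: A = 8 / (8 + 8)
Step 3: A = 8 / 16
Step 4: A = 1/2

1/2


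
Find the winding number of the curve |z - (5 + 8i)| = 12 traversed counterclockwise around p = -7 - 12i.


Step 1: Center c = (5, 8), radius = 12
Step 2: |p - c|^2 = (-12)^2 + (-20)^2 = 544
Step 3: r^2 = 144
Step 4: |p-c| > r so winding number = 0

0


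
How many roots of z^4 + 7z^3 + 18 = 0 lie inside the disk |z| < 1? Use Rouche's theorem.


Step 1: On |z| = 1 the three terms have sizes |z^4| = 1^4 = 1, |7z^3| = 7*1^3 = 7, |18| = 18
Step 2: The dominant term is g(z) = 18; let h(z) = z^4 + 7z^3 so f = g + h
Step 3: On |z| = 1: |g| = 18 and |h| <= 1 + 7 = 8
Step 4: Since 18 > 8, |h| < |g| on |z| = 1, so by Rouche f has the same number of zeros as g inside |z| < 1
Step 5: g(z) = 18 is a nonzero constant with no zeros inside |z| < 1. Answer = 0

0


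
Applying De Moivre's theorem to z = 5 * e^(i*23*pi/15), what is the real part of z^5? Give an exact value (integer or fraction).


Step 1: By De Moivre's theorem, z^5 = 5^5 * e^(i*5*23*pi/15) = 3125 * (cos(23*pi/3) + i*sin(23*pi/3))
Step 2: |z|^5 = 5^5 = 3125
Step 3: Reduce the angle mod 2*pi: 23*pi/3 - 6*pi = 5*pi/3
Step 4: cos(5*pi/3) = 1/2
Step 5: Re(z^5) = 3125 * 1/2 = 3125/2

3125/2


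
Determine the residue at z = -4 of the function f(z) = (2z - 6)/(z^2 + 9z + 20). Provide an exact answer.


Step 1: Q(z) = z^2 + 9z + 20 = (z + 4)(z + 5)
Step 2: Q'(z) = 2z + 9
Step 3: Q'(-4) = 1, P(-4) = -14
Step 4: Res = P(-4)/Q'(-4) = -14/1 = -14

-14


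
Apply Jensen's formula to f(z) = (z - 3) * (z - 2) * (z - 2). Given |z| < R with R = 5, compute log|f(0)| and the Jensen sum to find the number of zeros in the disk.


Jensen's formula: (1/2pi)*integral log|f(Re^it)|dt = log|f(0)| + sum_{|a_k|<R} log(R/|a_k|)
Step 1: f(0) = (-3) * (-2) * (-2) = -12
Step 2: log|f(0)| = log|3| + log|2| + log|2| = 2.4849
Step 3: Zeros inside |z| < 5: 3, 2, 2
Step 4: Jensen sum = log(5/3) + log(5/2) + log(5/2) = 2.3434
Step 5: n(R) = number of terms in the Jensen sum = count of zeros inside |z| < 5 = 3

3


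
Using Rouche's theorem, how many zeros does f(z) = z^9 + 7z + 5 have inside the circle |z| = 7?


Step 1: On |z| = 7 the three terms have sizes |z^9| = 7^9 = 40353607, |7z| = 7*7 = 49, |5| = 5
Step 2: The dominant term is g(z) = z^9; let h(z) = 7z + 5 so f = g + h
Step 3: On |z| = 7: |g| = 40353607 and |h| <= 49 + 5 = 54
Step 4: Since 40353607 > 54, |h| < |g| on |z| = 7, so by Rouche f has the same number of zeros as g inside |z| < 7
Step 5: g(z) = z^9 has 9 zeros (all at the origin) inside |z| < 7. Answer = 9

9


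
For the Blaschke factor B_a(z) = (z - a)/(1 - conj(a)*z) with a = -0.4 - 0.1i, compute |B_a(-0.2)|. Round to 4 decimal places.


Step 1: Numerator z0 - a = -0.2 - (-0.4 - 0.1i) = 0.2 + 0.1i
Step 2: Denominator 1 - conj(a)*z0 = 1 - (-0.4 + 0.1i)*(-0.2) = 0.92 + 0.02i
Step 3: |z0 - a|^2 = 0.2^2 + 0.1^2 = 0.05; |1 - conj(a)*z0|^2 = 0.92^2 + 0.02^2 = 0.8468
Step 4: |B_a(-0.2)| = sqrt(0.05 / 0.8468) = sqrt(0.059046)
Step 5: = 0.243

0.243


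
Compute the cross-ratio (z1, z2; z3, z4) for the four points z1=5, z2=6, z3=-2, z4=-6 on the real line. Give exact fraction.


Step 1: (z1-z3)(z2-z4) = 7 * 12 = 84
Step 2: (z1-z4)(z2-z3) = 11 * 8 = 88
Step 3: Cross-ratio = 84/88 = 21/22

21/22


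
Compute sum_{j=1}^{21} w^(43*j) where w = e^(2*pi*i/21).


Step 1: The sum sum_{j=1}^{n} w^(k*j) equals n if n | k, else 0.
Step 2: Here n = 21, k = 43
Step 3: Does n divide k? 21 | 43 -> False
Step 4: Sum = 0

0


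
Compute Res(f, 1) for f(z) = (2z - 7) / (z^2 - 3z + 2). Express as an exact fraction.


Step 1: Q(z) = z^2 - 3z + 2 = (z - 1)(z - 2)
Step 2: Q'(z) = 2z - 3
Step 3: Q'(1) = -1, P(1) = -5
Step 4: Res = P(1)/Q'(1) = -5/(-1) = 5

5


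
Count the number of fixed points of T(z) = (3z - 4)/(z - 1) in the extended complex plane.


Step 1: Fixed points satisfy T(z) = z
Step 2: z^2 - 4z + 4 = 0
Step 3: Discriminant = (-4)^2 - 4*1*4 = 0
Step 4: Number of fixed points = 1

1


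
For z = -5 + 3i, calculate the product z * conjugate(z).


Step 1: conj(z) = -5 - 3i
Step 2: z * conj(z) = (-5)^2 + 3^2
Step 3: = 25 + 9 = 34

34


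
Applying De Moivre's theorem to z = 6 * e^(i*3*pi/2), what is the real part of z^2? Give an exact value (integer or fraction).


Step 1: By De Moivre's theorem, z^2 = 6^2 * e^(i*2*3*pi/2) = 36 * (cos(3*pi) + i*sin(3*pi))
Step 2: |z|^2 = 6^2 = 36
Step 3: Reduce the angle mod 2*pi: 3*pi - 2*pi = pi
Step 4: cos(pi) = -1
Step 5: Re(z^2) = 36 * (-1) = -36

-36


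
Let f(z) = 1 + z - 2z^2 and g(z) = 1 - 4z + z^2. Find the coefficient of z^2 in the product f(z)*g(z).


Step 1: z^2 term in f*g comes from: (1)*(z^2) + (z)*(-4z) + (-2z^2)*(1)
Step 2: = 1 - 4 - 2
Step 3: = -5

-5


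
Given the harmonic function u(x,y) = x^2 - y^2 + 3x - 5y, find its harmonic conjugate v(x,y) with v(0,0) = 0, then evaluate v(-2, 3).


Step 1: v_x = -u_y = 2y + 5
Step 2: v_y = u_x = 2x + 3
Step 3: v = 2xy + 5x + 3y + C
Step 4: v(0,0) = 0 => C = 0
Step 5: v(-2, 3) = -13

-13


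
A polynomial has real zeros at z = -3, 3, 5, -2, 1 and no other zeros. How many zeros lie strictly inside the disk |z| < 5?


Step 1: Check each root:
  z = -3: |-3| = 3 < 5
  z = 3: |3| = 3 < 5
  z = 5: |5| = 5 >= 5
  z = -2: |-2| = 2 < 5
  z = 1: |1| = 1 < 5
Step 2: Count = 4

4


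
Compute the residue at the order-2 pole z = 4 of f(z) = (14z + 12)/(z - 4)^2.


Step 1: Pole of order 2 at z = 4
Step 2: Res = lim d/dz [(z - 4)^2 * f(z)] as z -> 4
Step 3: (z - 4)^2 * f(z) = 14z + 12
Step 4: d/dz[14z + 12] = 14

14


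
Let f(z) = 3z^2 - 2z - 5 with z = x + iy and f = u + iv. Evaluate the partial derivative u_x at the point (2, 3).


Step 1: f(z) = 3(x+iy)^2 - 2(x+iy) - 5
Step 2: u = 3(x^2 - y^2) - 2x - 5
Step 3: u_x = 6x - 2
Step 4: At (2, 3): u_x = 12 - 2 = 10

10


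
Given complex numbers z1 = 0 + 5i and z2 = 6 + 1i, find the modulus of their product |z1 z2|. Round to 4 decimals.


Step 1: |z1| = sqrt(0^2 + 5^2) = sqrt(25)
Step 2: |z2| = sqrt(6^2 + 1^2) = sqrt(37)
Step 3: |z1*z2| = |z1|*|z2| = sqrt(25) * sqrt(37) = sqrt(25 * 37) = sqrt(925)
Step 4: = 30.4138

30.4138


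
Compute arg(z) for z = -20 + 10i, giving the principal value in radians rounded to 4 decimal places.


Step 1: z = -20 + 10i
Step 2: arg(z) = atan2(10, -20)
Step 3: arg(z) = 2.6779

2.6779


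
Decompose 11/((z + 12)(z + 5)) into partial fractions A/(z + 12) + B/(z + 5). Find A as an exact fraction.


Step 1: Multiply both sides by (z + 12) and set z = -12
Step 2: A = 11 / (-12 + 5)
Step 3: A = 11 / (-7)
Step 4: A = -11/7

-11/7


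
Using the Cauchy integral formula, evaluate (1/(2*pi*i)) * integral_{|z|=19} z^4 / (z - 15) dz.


Step 1: f(z) = z^4, a = 15 is inside |z| = 19
Step 2: By Cauchy integral formula: (1/(2pi*i)) * integral = f(a)
Step 3: f(15) = 15^4 = 50625

50625


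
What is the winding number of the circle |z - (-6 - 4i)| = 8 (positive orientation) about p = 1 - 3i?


Step 1: Center c = (-6, -4), radius = 8
Step 2: |p - c|^2 = 7^2 + 1^2 = 50
Step 3: r^2 = 64
Step 4: |p-c| < r so winding number = 1

1


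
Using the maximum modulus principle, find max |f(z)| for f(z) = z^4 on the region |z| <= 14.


Step 1: On |z| = 14, |f(z)| = |z|^4 = 14^4
Step 2: By maximum modulus principle, maximum is on boundary.
Step 3: Maximum = 38416 = 38416

38416


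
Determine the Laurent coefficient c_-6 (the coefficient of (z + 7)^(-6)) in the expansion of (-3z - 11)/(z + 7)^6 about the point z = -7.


Step 1: Write the numerator in powers of (z + 7): -3z - 11 = -3(z + 7) + (-3*(-7) - 11) = -3(z + 7) + 10
Step 2: Divide by (z + 7)^6: f(z) = 10(z + 7)^(-6) - 3(z + 7)^(-5)
Step 3: This finite sum is the Laurent series of f about z = -7.
Step 4: Coefficient of (z + 7)^(-6) = -3*(-7) - 11 = 10

10


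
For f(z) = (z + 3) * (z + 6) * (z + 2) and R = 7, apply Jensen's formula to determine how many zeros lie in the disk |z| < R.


Jensen's formula: (1/2pi)*integral log|f(Re^it)|dt = log|f(0)| + sum_{|a_k|<R} log(R/|a_k|)
Step 1: f(0) = 3 * 6 * 2 = 36
Step 2: log|f(0)| = log|-3| + log|-6| + log|-2| = 3.5835
Step 3: Zeros inside |z| < 7: -3, -6, -2
Step 4: Jensen sum = log(7/3) + log(7/6) + log(7/2) = 2.2542
Step 5: n(R) = number of terms in the Jensen sum = count of zeros inside |z| < 7 = 3

3


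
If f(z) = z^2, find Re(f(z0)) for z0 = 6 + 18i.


Step 1: z0 = 6 + 18i
Step 2: z0^2 = 6^2 - 18^2 + 216i
Step 3: real part = 36 - 324 = -288

-288


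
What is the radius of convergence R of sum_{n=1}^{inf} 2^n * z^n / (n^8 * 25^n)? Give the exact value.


Step 1: General term a_n = 2^n / (n^8 * 25^n)
Step 2: By the root test, |a_n|^(1/n) = 2 / (n^(8/n) * 25) -> 2/25 as n -> infinity (since n^(8/n) -> 1)
Step 3: R = 1/lim|a_n|^(1/n) = 25/2

25/2


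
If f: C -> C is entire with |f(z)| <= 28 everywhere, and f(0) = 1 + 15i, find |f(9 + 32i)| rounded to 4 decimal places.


Step 1: By Liouville's theorem, a bounded entire function is constant.
Step 2: f(z) = f(0) = 1 + 15i for all z.
Step 3: |f(w)| = |1 + 15i| = sqrt(1 + 225)
Step 4: = 15.0333

15.0333


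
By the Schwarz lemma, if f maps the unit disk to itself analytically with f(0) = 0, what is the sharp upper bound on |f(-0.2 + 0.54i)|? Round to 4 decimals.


Step 1: Schwarz lemma: if f: D -> D is analytic with f(0) = 0, then |f(z)| <= |z| for all z in D, and this is sharp (f(z) = z).
Step 2: |z0|^2 = (-0.2)^2 + 0.54^2 = 0.3316
Step 3: |z0| = sqrt(0.3316) = 0.575847
Step 4: Best bound = |z0| = 0.5758

0.5758


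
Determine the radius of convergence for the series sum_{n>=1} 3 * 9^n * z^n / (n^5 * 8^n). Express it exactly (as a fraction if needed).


Step 1: General term a_n = 3 * 9^n / (n^5 * 8^n)
Step 2: By the root test, |a_n|^(1/n) = 3^(1/n) * 9 / (n^(5/n) * 8) -> 9/8 as n -> infinity (since 3^(1/n) -> 1 and n^(5/n) -> 1)
Step 3: R = 1/lim|a_n|^(1/n) = 8/9

8/9


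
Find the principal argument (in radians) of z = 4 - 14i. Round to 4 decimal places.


Step 1: z = 4 - 14i
Step 2: arg(z) = atan2(-14, 4)
Step 3: arg(z) = -1.2925

-1.2925


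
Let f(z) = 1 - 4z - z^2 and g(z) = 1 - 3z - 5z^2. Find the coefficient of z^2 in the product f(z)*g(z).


Step 1: z^2 term in f*g comes from: (1)*(-5z^2) + (-4z)*(-3z) + (-z^2)*(1)
Step 2: = -5 + 12 - 1
Step 3: = 6

6


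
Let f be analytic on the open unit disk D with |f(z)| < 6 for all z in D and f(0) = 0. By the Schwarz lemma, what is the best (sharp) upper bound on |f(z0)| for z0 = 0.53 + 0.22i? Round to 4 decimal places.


Step 1: g = f/6 maps D -> D with g(0) = 0, so by the Schwarz lemma |g(z)| <= |z|, i.e. |f(z)| <= 6|z|; this is sharp (f(z) = 6z).
Step 2: |z0|^2 = 0.53^2 + 0.22^2 = 0.3293
Step 3: |z0| = sqrt(0.3293) = 0.573847
Step 4: Best bound = 6 * |z0| = 6 * 0.573847 = 3.4431

3.4431


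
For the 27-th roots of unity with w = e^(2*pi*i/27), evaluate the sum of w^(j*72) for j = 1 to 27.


Step 1: The sum sum_{j=1}^{n} w^(k*j) equals n if n | k, else 0.
Step 2: Here n = 27, k = 72
Step 3: Does n divide k? 27 | 72 -> False
Step 4: Sum = 0

0


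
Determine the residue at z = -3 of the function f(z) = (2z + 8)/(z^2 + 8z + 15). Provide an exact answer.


Step 1: Q(z) = z^2 + 8z + 15 = (z + 3)(z + 5)
Step 2: Q'(z) = 2z + 8
Step 3: Q'(-3) = 2, P(-3) = 2
Step 4: Res = P(-3)/Q'(-3) = 2/2 = 1

1


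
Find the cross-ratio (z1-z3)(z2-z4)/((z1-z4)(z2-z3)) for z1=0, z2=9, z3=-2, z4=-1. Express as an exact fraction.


Step 1: (z1-z3)(z2-z4) = 2 * 10 = 20
Step 2: (z1-z4)(z2-z3) = 1 * 11 = 11
Step 3: Cross-ratio = 20/11 = 20/11

20/11


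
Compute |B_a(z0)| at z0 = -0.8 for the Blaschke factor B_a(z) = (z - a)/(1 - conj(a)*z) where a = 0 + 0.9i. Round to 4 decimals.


Step 1: Numerator z0 - a = -0.8 - (0 + 0.9i) = -0.8 - 0.9i
Step 2: Denominator 1 - conj(a)*z0 = 1 - (0 - 0.9i)*(-0.8) = 1 - 0.72i
Step 3: |z0 - a|^2 = (-0.8)^2 + (-0.9)^2 = 1.45; |1 - conj(a)*z0|^2 = 1^2 + (-0.72)^2 = 1.5184
Step 4: |B_a(-0.8)| = sqrt(1.45 / 1.5184) = sqrt(0.954953)
Step 5: = 0.9772

0.9772


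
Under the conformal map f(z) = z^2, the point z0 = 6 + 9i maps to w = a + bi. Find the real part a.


Step 1: z0 = 6 + 9i
Step 2: z0^2 = 6^2 - 9^2 + 108i
Step 3: real part = 36 - 81 = -45

-45


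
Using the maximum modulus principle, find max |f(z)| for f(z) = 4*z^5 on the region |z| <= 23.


Step 1: On |z| = 23, |f(z)| = 4 * |z|^5 = 4 * 23^5
Step 2: By maximum modulus principle, maximum is on boundary.
Step 3: Maximum = 4 * 6436343 = 25745372

25745372


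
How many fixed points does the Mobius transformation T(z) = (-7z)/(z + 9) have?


Step 1: Fixed points satisfy T(z) = z
Step 2: z^2 + 16z = 0
Step 3: Discriminant = 16^2 - 4*1*0 = 256
Step 4: Number of fixed points = 2

2


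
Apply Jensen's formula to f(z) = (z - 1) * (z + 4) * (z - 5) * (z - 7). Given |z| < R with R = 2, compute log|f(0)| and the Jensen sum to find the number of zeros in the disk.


Jensen's formula: (1/2pi)*integral log|f(Re^it)|dt = log|f(0)| + sum_{|a_k|<R} log(R/|a_k|)
Step 1: f(0) = (-1) * 4 * (-5) * (-7) = -140
Step 2: log|f(0)| = log|1| + log|-4| + log|5| + log|7| = 4.9416
Step 3: Zeros inside |z| < 2: 1
Step 4: Jensen sum = log(2/1) = 0.6931
Step 5: n(R) = number of terms in the Jensen sum = count of zeros inside |z| < 2 = 1

1


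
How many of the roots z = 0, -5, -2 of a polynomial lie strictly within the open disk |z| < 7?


Step 1: Check each root:
  z = 0: |0| = 0 < 7
  z = -5: |-5| = 5 < 7
  z = -2: |-2| = 2 < 7
Step 2: Count = 3

3


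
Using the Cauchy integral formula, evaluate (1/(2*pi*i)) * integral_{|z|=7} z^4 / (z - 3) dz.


Step 1: f(z) = z^4, a = 3 is inside |z| = 7
Step 2: By Cauchy integral formula: (1/(2pi*i)) * integral = f(a)
Step 3: f(3) = 3^4 = 81

81


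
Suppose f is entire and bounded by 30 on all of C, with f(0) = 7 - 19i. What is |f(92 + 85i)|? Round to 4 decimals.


Step 1: By Liouville's theorem, a bounded entire function is constant.
Step 2: f(z) = f(0) = 7 - 19i for all z.
Step 3: |f(w)| = |7 - 19i| = sqrt(49 + 361)
Step 4: = 20.2485

20.2485


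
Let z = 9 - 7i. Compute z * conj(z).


Step 1: conj(z) = 9 + 7i
Step 2: z * conj(z) = 9^2 + (-7)^2
Step 3: = 81 + 49 = 130

130


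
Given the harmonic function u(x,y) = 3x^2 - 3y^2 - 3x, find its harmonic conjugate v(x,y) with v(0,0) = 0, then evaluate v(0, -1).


Step 1: v_x = -u_y = 6y + 0
Step 2: v_y = u_x = 6x - 3
Step 3: v = 6xy - 3y + C
Step 4: v(0,0) = 0 => C = 0
Step 5: v(0, -1) = 3

3


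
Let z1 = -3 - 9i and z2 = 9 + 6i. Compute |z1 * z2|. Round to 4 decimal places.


Step 1: |z1| = sqrt((-3)^2 + (-9)^2) = sqrt(90)
Step 2: |z2| = sqrt(9^2 + 6^2) = sqrt(117)
Step 3: |z1*z2| = |z1|*|z2| = sqrt(90) * sqrt(117) = sqrt(90 * 117) = sqrt(10530)
Step 4: = 102.6158

102.6158


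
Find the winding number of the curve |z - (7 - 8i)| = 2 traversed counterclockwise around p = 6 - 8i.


Step 1: Center c = (7, -8), radius = 2
Step 2: |p - c|^2 = (-1)^2 + 0^2 = 1
Step 3: r^2 = 4
Step 4: |p-c| < r so winding number = 1

1


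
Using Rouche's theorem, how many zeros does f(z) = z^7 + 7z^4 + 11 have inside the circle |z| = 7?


Step 1: On |z| = 7 the three terms have sizes |z^7| = 7^7 = 823543, |7z^4| = 7*7^4 = 16807, |11| = 11
Step 2: The dominant term is g(z) = z^7; let h(z) = 7z^4 + 11 so f = g + h
Step 3: On |z| = 7: |g| = 823543 and |h| <= 16807 + 11 = 16818
Step 4: Since 823543 > 16818, |h| < |g| on |z| = 7, so by Rouche f has the same number of zeros as g inside |z| < 7
Step 5: g(z) = z^7 has 7 zeros (all at the origin) inside |z| < 7. Answer = 7

7
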